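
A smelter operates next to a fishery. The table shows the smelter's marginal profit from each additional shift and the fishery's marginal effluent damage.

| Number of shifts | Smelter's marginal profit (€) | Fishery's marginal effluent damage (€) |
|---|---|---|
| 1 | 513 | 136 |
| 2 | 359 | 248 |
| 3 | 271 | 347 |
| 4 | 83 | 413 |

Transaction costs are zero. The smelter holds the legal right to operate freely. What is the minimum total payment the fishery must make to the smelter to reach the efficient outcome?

€354

Left alone the smelter would choose level 4 (marginal profit stays positive).
Efficient level: k* = 2 (marginal profit ≥ marginal effluent damage through 2).
The fishery must at least cover the smelter's forgone profit from cutting 4→2: 271 + 83 = 354.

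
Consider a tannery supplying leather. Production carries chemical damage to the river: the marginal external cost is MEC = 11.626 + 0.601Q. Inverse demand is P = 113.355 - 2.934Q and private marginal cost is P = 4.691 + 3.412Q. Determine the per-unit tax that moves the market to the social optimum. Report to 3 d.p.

Social marginal cost = private MC + MEC = 16.317 + 4.013Q.
Set SMC = demand: 16.317 + 4.013Q = 113.355 - 2.934Q → Q* = 13.9683.
The Pigouvian tax equals MEC at Q*: 11.626 + 0.601×13.9683 = 20.0209.

tax = 20.021 per unit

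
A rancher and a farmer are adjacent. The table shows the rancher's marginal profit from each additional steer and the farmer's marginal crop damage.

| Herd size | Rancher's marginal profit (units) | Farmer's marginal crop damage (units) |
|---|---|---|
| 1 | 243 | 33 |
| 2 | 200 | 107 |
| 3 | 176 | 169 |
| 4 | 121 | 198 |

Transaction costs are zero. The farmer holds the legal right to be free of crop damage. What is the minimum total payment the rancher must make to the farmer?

Efficient level: marginal profit ≥ marginal crop damage through level 3, so k* = 3.
With the farmer holding the right, the rancher must at least compensate total damage at k*: 33 + 107 + 169 = 309.

309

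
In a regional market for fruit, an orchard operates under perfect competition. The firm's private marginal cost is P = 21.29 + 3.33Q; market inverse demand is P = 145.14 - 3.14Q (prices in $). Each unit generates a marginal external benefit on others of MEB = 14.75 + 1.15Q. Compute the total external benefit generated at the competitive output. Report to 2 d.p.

$493.04

Market equilibrium (private): 21.29 + 3.33Q = 145.14 - 3.14Q → Q_m = 19.1422.
Total external benefit = ∫₀^{Q_m} (14.75 + 1.15Q) dQ = 14.75×19.1422 + ½×1.15×19.1422² = 493.0411.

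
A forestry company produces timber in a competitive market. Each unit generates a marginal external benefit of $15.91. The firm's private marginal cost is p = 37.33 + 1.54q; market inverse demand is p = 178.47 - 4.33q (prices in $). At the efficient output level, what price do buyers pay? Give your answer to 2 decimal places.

Social marginal cost = private MC − MEB = 21.42 + 1.54q.
Set SMC = demand: 21.42 + 1.54q = 178.47 - 4.33q → q* = 26.7547.
Consumer price on the demand curve at q*: 178.47 − 4.33×26.7547 = 62.6221.

P = $62.62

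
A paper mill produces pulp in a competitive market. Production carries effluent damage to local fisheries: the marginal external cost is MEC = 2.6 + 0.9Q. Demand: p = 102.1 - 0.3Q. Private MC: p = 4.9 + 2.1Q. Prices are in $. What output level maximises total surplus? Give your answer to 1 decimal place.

Q* = 28.7

Social marginal cost = private MC + MEC = 7.5 + 3.0Q.
Set SMC = demand: 7.5 + 3.0Q = 102.1 - 0.3Q → Q* = 28.6667.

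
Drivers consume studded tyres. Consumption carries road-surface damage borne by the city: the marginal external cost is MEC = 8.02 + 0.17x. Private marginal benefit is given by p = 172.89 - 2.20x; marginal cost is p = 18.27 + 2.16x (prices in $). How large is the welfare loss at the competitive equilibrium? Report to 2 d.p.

Market equilibrium (private): 18.27 + 2.16x = 172.89 - 2.20x → x_m = 35.4633.
Social marginal benefit = demand − MEC = 164.87 - 2.37x.
Set SMB = MC: 164.87 - 2.37x = 18.27 + 2.16x → x* = 32.3620.
The loss is the area between SMB and MC from x* to x_m; with linear curves that's a triangle of height MEC(x_m).
DWL = ½ × 3.1013 × 14.0488 = 21.7848.

DWL = $21.78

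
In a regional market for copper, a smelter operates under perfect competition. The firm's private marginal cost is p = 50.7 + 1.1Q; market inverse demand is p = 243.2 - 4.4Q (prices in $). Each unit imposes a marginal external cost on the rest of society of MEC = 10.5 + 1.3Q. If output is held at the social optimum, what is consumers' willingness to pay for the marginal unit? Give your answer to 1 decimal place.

P = $125.4

Social marginal cost = private MC + MEC = 61.2 + 2.4Q.
Set SMC = demand: 61.2 + 2.4Q = 243.2 - 4.4Q → Q* = 26.7647.
Consumer price on the demand curve at Q*: 243.2 − 4.4×26.7647 = 125.4353.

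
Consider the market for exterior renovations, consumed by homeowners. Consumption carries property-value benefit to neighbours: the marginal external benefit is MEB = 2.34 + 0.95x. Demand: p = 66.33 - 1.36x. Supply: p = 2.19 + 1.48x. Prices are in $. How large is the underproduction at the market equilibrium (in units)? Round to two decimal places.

Market equilibrium (private): 2.19 + 1.48x = 66.33 - 1.36x → x_m = 22.5845.
Social marginal benefit = demand + MEB = 68.67 - 0.41x.
Set SMB = MC: 68.67 - 0.41x = 2.19 + 1.48x → x* = 35.1746.
Gap = |22.5845 − 35.1746| = 12.5901.

12.59 units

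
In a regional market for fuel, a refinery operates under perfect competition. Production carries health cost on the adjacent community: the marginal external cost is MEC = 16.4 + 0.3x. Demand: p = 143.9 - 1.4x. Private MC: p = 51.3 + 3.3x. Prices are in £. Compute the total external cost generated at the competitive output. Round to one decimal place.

Market equilibrium (private): 51.3 + 3.3x = 143.9 - 1.4x → x_m = 19.7021.
Total external cost = ∫₀^{x_m} (16.4 + 0.3x) dx = 16.4×19.7021 + ½×0.3×19.7021² = 381.3404.

£381.3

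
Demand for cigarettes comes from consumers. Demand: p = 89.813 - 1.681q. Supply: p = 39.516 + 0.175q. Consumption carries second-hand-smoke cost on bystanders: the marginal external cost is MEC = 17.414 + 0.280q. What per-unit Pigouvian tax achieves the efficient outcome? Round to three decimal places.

tax = 21.725 per unit

Social marginal benefit = demand − MEC = 72.399 - 1.961q.
Set SMB = MC: 72.399 - 1.961q = 39.516 + 0.175q → q* = 15.3947.
The Pigouvian tax equals MEC at q*: 17.414 + 0.280×15.3947 = 21.7245.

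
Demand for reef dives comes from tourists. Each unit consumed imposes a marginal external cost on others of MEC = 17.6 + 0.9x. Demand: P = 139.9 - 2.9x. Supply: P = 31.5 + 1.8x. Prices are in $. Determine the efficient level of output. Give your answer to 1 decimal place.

Social marginal benefit = demand − MEC = 122.3 - 3.8x.
Set SMB = MC: 122.3 - 3.8x = 31.5 + 1.8x → x* = 16.2143.

x* = 16.2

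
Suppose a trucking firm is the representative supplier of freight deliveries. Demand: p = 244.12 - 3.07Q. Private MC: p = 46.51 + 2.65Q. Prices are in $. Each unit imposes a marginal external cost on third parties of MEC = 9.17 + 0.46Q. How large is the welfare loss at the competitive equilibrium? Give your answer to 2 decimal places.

Market equilibrium (private): 46.51 + 2.65Q = 244.12 - 3.07Q → Q_m = 34.5472.
Social marginal cost = private MC + MEC = 55.68 + 3.11Q.
Set SMC = demand: 55.68 + 3.11Q = 244.12 - 3.07Q → Q* = 30.4919.
Height of the DWL triangle at Q_m is SMC(Q_m) − demand(Q_m) = MEC(Q_m) = 25.0617.
DWL = ½ × 4.0553 × 25.0617 = 50.8164.

DWL = $50.82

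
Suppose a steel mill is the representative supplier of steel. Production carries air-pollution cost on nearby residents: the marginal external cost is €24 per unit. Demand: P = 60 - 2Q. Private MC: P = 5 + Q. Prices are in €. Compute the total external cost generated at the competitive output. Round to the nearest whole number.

€440

Market equilibrium (private): 5 + Q = 60 - 2Q → Q_m = 18.3333.
Total external cost = MEC × Q_m = 24 × 18.3333 = 439.9992.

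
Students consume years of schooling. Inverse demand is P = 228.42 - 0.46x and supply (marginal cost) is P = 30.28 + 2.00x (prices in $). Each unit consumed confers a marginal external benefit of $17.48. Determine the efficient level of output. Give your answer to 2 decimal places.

x* = 87.65

Social marginal benefit = demand + MEB = 245.90 - 0.46x.
Set SMB = MC: 245.90 - 0.46x = 30.28 + 2.00x → x* = 87.6504.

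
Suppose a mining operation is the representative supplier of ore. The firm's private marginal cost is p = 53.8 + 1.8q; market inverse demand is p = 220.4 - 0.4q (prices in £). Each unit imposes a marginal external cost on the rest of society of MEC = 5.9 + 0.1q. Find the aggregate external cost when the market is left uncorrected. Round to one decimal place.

Market equilibrium (private): 53.8 + 1.8q = 220.4 - 0.4q → q_m = 75.7273.
Total external cost = ∫₀^{q_m} (5.9 + 0.1q) dq = 5.9×75.7273 + ½×0.1×75.7273² = 733.5223.

£733.5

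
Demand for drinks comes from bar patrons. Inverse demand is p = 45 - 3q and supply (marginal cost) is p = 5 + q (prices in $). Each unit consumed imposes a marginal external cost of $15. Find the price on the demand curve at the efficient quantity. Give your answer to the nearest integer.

P = $26

Social marginal benefit = demand − MEC = 30 - 3q.
Set SMB = MC: 30 - 3q = 5 + q → q* = 6.2500.
Consumer price on the demand curve at q*: 45 − 3×6.2500 = 26.2500.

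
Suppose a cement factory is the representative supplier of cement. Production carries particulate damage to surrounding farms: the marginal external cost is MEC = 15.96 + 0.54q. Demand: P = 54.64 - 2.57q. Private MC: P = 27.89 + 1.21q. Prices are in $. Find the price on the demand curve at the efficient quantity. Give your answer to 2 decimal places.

Social marginal cost = private MC + MEC = 43.85 + 1.75q.
Set SMC = demand: 43.85 + 1.75q = 54.64 - 2.57q → q* = 2.4977.
Consumer price on the demand curve at q*: 54.64 − 2.57×2.4977 = 48.2209.

P = $48.22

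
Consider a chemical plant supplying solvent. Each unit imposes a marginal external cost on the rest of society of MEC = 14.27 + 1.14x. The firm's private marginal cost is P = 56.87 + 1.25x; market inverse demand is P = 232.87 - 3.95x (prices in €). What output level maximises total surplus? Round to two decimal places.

x* = 25.51

Social marginal cost = private MC + MEC = 71.14 + 2.39x.
Set SMC = demand: 71.14 + 2.39x = 232.87 - 3.95x → x* = 25.5095.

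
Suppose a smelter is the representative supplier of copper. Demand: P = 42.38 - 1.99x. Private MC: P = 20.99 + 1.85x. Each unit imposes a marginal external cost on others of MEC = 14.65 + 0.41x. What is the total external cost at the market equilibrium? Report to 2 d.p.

Market equilibrium (private): 20.99 + 1.85x = 42.38 - 1.99x → x_m = 5.5703.
Total external cost = ∫₀^{x_m} (14.65 + 0.41x) dx = 14.65×5.5703 + ½×0.41×5.5703² = 87.9657.

87.97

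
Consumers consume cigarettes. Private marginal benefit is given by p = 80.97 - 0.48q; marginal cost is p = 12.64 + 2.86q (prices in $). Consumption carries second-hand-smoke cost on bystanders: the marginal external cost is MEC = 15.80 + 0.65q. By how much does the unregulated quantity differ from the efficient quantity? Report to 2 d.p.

Market equilibrium (private): 12.64 + 2.86q = 80.97 - 0.48q → q_m = 20.4581.
Social marginal benefit = demand − MEC = 65.17 - 1.13q.
Set SMB = MC: 65.17 - 1.13q = 12.64 + 2.86q → q* = 13.1654.
Gap = |20.4581 − 13.1654| = 7.2927.

7.29 units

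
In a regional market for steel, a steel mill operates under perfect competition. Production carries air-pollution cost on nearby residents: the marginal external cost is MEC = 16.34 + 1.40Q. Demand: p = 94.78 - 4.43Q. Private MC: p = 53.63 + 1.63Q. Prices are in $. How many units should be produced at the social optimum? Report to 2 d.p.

Q* = 3.33

Social marginal cost = private MC + MEC = 69.97 + 3.03Q.
Set SMC = demand: 69.97 + 3.03Q = 94.78 - 4.43Q → Q* = 3.3257.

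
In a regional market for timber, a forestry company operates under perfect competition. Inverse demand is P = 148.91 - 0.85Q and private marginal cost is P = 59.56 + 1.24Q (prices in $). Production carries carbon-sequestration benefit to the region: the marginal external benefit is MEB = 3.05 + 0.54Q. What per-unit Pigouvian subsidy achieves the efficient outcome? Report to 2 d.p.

Social marginal cost = private MC − MEB = 56.51 + 0.70Q.
Set SMC = demand: 56.51 + 0.70Q = 148.91 - 0.85Q → Q* = 59.6129.
The Pigouvian subsidy equals MEB at Q*: 3.05 + 0.54×59.6129 = 35.2410.

subsidy = $35.24 per unit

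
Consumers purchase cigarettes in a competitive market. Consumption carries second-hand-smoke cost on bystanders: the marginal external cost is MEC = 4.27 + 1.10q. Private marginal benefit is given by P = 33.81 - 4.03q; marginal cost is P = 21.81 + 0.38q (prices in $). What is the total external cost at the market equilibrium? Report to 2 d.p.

$15.69

Market equilibrium (private): 21.81 + 0.38q = 33.81 - 4.03q → q_m = 2.7211.
Total external cost = ∫₀^{q_m} (4.27 + 1.10q) dq = 4.27×2.7211 + ½×1.10×2.7211² = 15.6915.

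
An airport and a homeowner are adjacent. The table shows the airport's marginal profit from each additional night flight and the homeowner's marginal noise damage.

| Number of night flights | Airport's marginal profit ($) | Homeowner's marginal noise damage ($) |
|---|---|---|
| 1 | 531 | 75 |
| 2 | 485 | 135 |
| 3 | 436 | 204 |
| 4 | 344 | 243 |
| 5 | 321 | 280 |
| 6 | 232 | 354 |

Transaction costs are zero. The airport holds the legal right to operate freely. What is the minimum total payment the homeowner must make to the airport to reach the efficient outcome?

Left alone the airport would choose level 6 (marginal profit stays positive).
Efficient level: k* = 5 (marginal profit ≥ marginal noise damage through 5).
The homeowner must at least cover the airport's forgone profit from cutting 6→5: 232 = 232.

$232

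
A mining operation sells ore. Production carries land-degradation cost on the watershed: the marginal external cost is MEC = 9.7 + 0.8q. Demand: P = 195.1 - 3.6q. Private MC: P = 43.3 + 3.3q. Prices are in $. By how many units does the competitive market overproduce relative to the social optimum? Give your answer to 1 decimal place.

Market equilibrium (private): 43.3 + 3.3q = 195.1 - 3.6q → q_m = 22.0000.
Social marginal cost = private MC + MEC = 53.0 + 4.1q.
Set SMC = demand: 53.0 + 4.1q = 195.1 - 3.6q → q* = 18.4545.
Gap = |22.0000 − 18.4545| = 3.5455.

3.5 units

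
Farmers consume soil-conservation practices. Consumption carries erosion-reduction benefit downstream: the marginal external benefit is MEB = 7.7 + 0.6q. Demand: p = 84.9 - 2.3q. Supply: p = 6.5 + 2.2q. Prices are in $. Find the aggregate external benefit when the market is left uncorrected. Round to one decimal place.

Market equilibrium (private): 6.5 + 2.2q = 84.9 - 2.3q → q_m = 17.4222.
Total external benefit = ∫₀^{q_m} (7.7 + 0.6q) dq = 7.7×17.4222 + ½×0.6×17.4222² = 225.2109.

$225.2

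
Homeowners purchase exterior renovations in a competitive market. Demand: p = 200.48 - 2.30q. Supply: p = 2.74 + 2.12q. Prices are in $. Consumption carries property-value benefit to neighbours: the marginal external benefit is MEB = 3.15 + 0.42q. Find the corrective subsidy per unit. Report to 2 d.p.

subsidy = $24.24 per unit

Social marginal benefit = demand + MEB = 203.63 - 1.88q.
Set SMB = MC: 203.63 - 1.88q = 2.74 + 2.12q → q* = 50.2225.
The Pigouvian subsidy equals MEB at q*: 3.15 + 0.42×50.2225 = 24.2435.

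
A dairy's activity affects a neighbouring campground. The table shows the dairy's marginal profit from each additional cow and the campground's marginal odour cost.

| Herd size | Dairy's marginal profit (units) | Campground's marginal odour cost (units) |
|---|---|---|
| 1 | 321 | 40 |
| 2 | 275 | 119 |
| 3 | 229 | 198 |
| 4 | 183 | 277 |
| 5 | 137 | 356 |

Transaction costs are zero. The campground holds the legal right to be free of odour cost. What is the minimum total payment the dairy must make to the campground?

Efficient level: marginal profit ≥ marginal odour cost through level 3, so k* = 3.
With the campground holding the right, the dairy must at least compensate total damage at k*: 40 + 119 + 198 = 357.

357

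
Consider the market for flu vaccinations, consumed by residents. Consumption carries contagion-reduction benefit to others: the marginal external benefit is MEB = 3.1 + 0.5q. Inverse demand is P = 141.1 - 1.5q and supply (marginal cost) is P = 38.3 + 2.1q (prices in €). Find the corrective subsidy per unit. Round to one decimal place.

subsidy = €20.2 per unit

Social marginal benefit = demand + MEB = 144.2 - q.
Set SMB = MC: 144.2 - q = 38.3 + 2.1q → q* = 34.1613.
The Pigouvian subsidy equals MEB at q*: 3.1 + 0.5×34.1613 = 20.1807.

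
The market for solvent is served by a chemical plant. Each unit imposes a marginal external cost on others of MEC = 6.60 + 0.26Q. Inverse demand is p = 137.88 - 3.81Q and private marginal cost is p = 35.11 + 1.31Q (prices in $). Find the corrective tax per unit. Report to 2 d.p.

Social marginal cost = private MC + MEC = 41.71 + 1.57Q.
Set SMC = demand: 41.71 + 1.57Q = 137.88 - 3.81Q → Q* = 17.8755.
The Pigouvian tax equals MEC at Q*: 6.60 + 0.26×17.8755 = 11.2476.

tax = $11.25 per unit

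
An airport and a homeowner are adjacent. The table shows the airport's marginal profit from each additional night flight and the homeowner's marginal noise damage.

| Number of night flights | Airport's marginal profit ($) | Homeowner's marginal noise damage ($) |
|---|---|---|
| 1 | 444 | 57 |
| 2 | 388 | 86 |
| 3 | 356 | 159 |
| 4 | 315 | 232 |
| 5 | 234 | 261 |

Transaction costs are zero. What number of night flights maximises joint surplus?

Bargaining reaches the level where marginal profit last exceeds marginal noise damage.
That holds through level 4 (315 ≥ 232) but not at 5 (234 < 261).

4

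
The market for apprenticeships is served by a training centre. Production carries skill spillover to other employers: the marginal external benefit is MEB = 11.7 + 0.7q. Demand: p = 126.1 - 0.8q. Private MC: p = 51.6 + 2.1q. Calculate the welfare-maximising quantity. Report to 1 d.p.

Social marginal cost = private MC − MEB = 39.9 + 1.4q.
Set SMC = demand: 39.9 + 1.4q = 126.1 - 0.8q → q* = 39.1818.

q* = 39.2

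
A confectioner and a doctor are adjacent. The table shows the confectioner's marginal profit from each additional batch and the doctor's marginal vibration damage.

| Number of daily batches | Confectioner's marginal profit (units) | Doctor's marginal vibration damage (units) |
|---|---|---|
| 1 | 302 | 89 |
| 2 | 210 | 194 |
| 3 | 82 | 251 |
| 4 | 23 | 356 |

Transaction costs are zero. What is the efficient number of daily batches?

2

Bargaining reaches the level where marginal profit last exceeds marginal vibration damage.
That holds through level 2 (210 ≥ 194) but not at 3 (82 < 251).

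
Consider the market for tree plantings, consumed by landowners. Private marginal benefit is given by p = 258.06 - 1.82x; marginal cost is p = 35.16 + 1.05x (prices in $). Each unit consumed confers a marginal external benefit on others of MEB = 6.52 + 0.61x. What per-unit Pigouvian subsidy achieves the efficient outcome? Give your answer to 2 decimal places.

subsidy = $68.44 per unit

Social marginal benefit = demand + MEB = 264.58 - 1.21x.
Set SMB = MC: 264.58 - 1.21x = 35.16 + 1.05x → x* = 101.5133.
The Pigouvian subsidy equals MEB at x*: 6.52 + 0.61×101.5133 = 68.4431.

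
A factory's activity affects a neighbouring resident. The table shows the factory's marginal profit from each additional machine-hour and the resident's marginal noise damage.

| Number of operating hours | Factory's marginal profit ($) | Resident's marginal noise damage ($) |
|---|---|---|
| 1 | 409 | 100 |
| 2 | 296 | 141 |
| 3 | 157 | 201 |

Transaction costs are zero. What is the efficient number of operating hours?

Bargaining reaches the level where marginal profit last exceeds marginal noise damage.
That holds through level 2 (296 ≥ 141) but not at 3 (157 < 201).

2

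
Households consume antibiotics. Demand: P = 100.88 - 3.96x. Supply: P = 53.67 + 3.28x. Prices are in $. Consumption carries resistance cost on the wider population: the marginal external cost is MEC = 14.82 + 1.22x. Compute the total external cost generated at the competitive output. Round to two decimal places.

Market equilibrium (private): 53.67 + 3.28x = 100.88 - 3.96x → x_m = 6.5207.
Total external cost = ∫₀^{x_m} (14.82 + 1.22x) dx = 14.82×6.5207 + ½×1.22×6.5207² = 122.5737.

$122.57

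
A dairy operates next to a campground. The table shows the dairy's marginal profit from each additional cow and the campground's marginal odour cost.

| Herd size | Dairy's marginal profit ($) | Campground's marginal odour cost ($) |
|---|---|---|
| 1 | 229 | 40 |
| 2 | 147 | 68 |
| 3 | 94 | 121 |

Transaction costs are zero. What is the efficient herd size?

Bargaining reaches the level where marginal profit last exceeds marginal odour cost.
That holds through level 2 (147 ≥ 68) but not at 3 (94 < 121).

2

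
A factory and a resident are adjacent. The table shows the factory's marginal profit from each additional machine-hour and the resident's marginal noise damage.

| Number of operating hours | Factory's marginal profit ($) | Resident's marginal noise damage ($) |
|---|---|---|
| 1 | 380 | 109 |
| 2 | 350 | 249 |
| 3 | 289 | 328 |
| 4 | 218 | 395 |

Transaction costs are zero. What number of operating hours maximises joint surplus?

Bargaining reaches the level where marginal profit last exceeds marginal noise damage.
That holds through level 2 (350 ≥ 249) but not at 3 (289 < 328).

2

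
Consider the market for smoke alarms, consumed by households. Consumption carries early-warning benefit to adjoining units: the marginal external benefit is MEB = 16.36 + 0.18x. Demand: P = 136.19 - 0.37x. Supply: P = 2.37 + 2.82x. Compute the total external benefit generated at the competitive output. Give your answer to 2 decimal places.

844.68

Market equilibrium (private): 2.37 + 2.82x = 136.19 - 0.37x → x_m = 41.9498.
Total external benefit = ∫₀^{x_m} (16.36 + 0.18x) dx = 16.36×41.9498 + ½×0.18×41.9498² = 844.6794.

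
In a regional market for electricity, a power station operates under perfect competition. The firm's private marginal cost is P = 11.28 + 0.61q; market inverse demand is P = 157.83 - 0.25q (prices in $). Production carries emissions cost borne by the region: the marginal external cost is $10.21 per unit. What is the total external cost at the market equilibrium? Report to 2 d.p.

Market equilibrium (private): 11.28 + 0.61q = 157.83 - 0.25q → q_m = 170.4070.
Total external cost = MEC × q_m = 10.21 × 170.4070 = 1739.8555.

$1739.86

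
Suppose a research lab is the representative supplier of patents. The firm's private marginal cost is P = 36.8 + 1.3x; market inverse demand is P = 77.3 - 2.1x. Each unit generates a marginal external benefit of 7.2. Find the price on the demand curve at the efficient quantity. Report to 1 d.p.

P = 47.8

Social marginal cost = private MC − MEB = 29.6 + 1.3x.
Set SMC = demand: 29.6 + 1.3x = 77.3 - 2.1x → x* = 14.0294.
Consumer price on the demand curve at x*: 77.3 − 2.1×14.0294 = 47.8383.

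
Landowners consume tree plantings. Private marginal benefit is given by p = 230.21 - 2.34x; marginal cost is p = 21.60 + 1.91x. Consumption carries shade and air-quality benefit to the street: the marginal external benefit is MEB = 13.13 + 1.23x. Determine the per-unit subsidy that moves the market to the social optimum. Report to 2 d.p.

Social marginal benefit = demand + MEB = 243.34 - 1.11x.
Set SMB = MC: 243.34 - 1.11x = 21.60 + 1.91x → x* = 73.4238.
The Pigouvian subsidy equals MEB at x*: 13.13 + 1.23×73.4238 = 103.4413.

subsidy = 103.44 per unit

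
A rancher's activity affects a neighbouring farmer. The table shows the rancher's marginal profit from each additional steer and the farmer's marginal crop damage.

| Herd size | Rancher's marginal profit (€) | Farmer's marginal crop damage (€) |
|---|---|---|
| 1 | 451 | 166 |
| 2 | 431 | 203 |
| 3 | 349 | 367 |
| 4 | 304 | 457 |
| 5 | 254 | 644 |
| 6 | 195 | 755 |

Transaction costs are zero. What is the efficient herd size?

2

Bargaining reaches the level where marginal profit last exceeds marginal crop damage.
That holds through level 2 (431 ≥ 203) but not at 3 (349 < 367).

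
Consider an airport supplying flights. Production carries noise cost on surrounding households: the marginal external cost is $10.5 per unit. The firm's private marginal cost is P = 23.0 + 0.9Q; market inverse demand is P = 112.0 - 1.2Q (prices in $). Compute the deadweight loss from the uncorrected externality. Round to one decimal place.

Market equilibrium (private): 23.0 + 0.9Q = 112.0 - 1.2Q → Q_m = 42.3810.
Social marginal cost = private MC + MEC = 33.5 + 0.9Q.
Set SMC = demand: 33.5 + 0.9Q = 112.0 - 1.2Q → Q* = 37.3810.
Between Q* and Q_m the wedge SMC − demand runs linearly from 0 to MEC(Q_m), so the loss is a triangle.
DWL = ½ × 5.0000 × 10.5000 = 26.2500.

DWL = $26.3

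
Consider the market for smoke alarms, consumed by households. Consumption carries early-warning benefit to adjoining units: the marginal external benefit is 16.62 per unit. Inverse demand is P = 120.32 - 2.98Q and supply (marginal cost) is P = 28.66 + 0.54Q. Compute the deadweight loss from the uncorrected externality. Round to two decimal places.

DWL = 39.24

Market equilibrium (private): 28.66 + 0.54Q = 120.32 - 2.98Q → Q_m = 26.0398.
Social marginal benefit = demand + MEB = 136.94 - 2.98Q.
Set SMB = MC: 136.94 - 2.98Q = 28.66 + 0.54Q → Q* = 30.7614.
Height of the DWL triangle at Q_m is SMB(Q_m) − MC(Q_m) = MEB(Q_m) = 16.6200.
DWL = ½ × 4.7216 × 16.6200 = 39.2365.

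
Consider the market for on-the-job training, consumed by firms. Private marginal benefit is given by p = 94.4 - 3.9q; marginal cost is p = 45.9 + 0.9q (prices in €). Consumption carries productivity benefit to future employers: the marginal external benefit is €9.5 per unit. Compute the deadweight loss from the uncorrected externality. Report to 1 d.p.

Market equilibrium (private): 45.9 + 0.9q = 94.4 - 3.9q → q_m = 10.1042.
Social marginal benefit = demand + MEB = 103.9 - 3.9q.
Set SMB = MC: 103.9 - 3.9q = 45.9 + 0.9q → q* = 12.0833.
The loss is the area between SMB and MC from q* to q_m; with linear curves that's a triangle of height MEB(q_m).
DWL = ½ × 1.9791 × 9.5000 = 9.4007.

DWL = €9.4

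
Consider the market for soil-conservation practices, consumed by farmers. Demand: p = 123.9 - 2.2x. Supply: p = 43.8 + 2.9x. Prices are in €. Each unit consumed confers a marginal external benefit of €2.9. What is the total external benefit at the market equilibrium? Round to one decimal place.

€45.5

Market equilibrium (private): 43.8 + 2.9x = 123.9 - 2.2x → x_m = 15.7059.
Total external benefit = MEB × x_m = 2.9 × 15.7059 = 45.5471.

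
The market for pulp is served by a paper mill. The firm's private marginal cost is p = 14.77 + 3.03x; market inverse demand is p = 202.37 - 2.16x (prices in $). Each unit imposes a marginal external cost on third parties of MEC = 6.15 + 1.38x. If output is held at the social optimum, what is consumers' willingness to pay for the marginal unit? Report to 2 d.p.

Social marginal cost = private MC + MEC = 20.92 + 4.41x.
Set SMC = demand: 20.92 + 4.41x = 202.37 - 2.16x → x* = 27.6180.
Consumer price on the demand curve at x*: 202.37 − 2.16×27.6180 = 142.7151.

P = $142.72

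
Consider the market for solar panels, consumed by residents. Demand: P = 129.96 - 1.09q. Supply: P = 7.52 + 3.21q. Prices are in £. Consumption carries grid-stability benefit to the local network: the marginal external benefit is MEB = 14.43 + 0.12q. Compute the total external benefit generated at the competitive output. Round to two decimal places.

Market equilibrium (private): 7.52 + 3.21q = 129.96 - 1.09q → q_m = 28.4744.
Total external benefit = ∫₀^{q_m} (14.43 + 0.12q) dq = 14.43×28.4744 + ½×0.12×28.4744² = 459.5331.

£459.53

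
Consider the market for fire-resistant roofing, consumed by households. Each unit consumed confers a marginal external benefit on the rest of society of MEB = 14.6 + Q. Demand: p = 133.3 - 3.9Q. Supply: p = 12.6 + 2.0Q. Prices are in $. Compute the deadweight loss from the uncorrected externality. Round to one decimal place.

DWL = $125.4

Market equilibrium (private): 12.6 + 2.0Q = 133.3 - 3.9Q → Q_m = 20.4576.
Social marginal benefit = demand + MEB = 147.9 - 2.9Q.
Set SMB = MC: 147.9 - 2.9Q = 12.6 + 2.0Q → Q* = 27.6122.
Height of the DWL triangle at Q_m is SMB(Q_m) − MC(Q_m) = MEB(Q_m) = 35.0576.
DWL = ½ × 7.1546 × 35.0576 = 125.4116.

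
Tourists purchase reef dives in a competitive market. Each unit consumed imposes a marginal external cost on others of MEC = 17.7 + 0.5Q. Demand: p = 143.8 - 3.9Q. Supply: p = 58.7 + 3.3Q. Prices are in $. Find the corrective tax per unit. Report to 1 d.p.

Social marginal benefit = demand − MEC = 126.1 - 4.4Q.
Set SMB = MC: 126.1 - 4.4Q = 58.7 + 3.3Q → Q* = 8.7532.
The Pigouvian tax equals MEC at Q*: 17.7 + 0.5×8.7532 = 22.0766.

tax = $22.1 per unit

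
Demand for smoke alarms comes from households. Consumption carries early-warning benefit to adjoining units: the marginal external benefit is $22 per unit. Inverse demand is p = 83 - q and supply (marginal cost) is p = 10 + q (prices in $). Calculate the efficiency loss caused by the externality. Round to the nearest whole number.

Market equilibrium (private): 10 + q = 83 - q → q_m = 36.5000.
Social marginal benefit = demand + MEB = 105 - q.
Set SMB = MC: 105 - q = 10 + q → q* = 47.5000.
The welfare-loss triangle has base |q_m − q*| and height MEB(q_m) (the vertical gap between SMB and MC is zero at q* and MEB at q_m).
DWL = ½ × 11.0000 × 22.0000 = 121.0000.

DWL = $121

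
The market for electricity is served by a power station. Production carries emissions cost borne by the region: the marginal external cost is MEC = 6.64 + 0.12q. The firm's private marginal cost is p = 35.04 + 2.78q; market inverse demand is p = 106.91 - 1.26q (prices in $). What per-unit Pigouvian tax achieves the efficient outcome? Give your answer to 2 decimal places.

tax = $8.52 per unit

Social marginal cost = private MC + MEC = 41.68 + 2.90q.
Set SMC = demand: 41.68 + 2.90q = 106.91 - 1.26q → q* = 15.6803.
The Pigouvian tax equals MEC at q*: 6.64 + 0.12×15.6803 = 8.5216.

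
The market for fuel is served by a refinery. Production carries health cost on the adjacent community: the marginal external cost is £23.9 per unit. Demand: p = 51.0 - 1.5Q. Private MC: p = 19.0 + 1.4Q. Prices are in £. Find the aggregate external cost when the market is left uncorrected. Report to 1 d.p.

Market equilibrium (private): 19.0 + 1.4Q = 51.0 - 1.5Q → Q_m = 11.0345.
Total external cost = MEC × Q_m = 23.9 × 11.0345 = 263.7246.

£263.7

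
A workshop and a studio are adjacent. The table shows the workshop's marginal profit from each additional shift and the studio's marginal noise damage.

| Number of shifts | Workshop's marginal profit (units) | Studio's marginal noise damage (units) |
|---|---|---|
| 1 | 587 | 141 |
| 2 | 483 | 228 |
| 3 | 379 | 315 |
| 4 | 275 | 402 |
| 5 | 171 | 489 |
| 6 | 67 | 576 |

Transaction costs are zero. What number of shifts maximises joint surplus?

Bargaining reaches the level where marginal profit last exceeds marginal noise damage.
That holds through level 3 (379 ≥ 315) but not at 4 (275 < 402).

3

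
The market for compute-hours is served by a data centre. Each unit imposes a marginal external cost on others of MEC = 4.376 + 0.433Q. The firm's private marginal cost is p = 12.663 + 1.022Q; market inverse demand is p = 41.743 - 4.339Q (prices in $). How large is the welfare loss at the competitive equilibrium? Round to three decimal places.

DWL = $3.903

Market equilibrium (private): 12.663 + 1.022Q = 41.743 - 4.339Q → Q_m = 5.4244.
Social marginal cost = private MC + MEC = 17.039 + 1.455Q.
Set SMC = demand: 17.039 + 1.455Q = 41.743 - 4.339Q → Q* = 4.2637.
Between Q* and Q_m the wedge SMC − demand runs linearly from 0 to MEC(Q_m), so the loss is a triangle.
DWL = ½ × 1.1607 × 6.7247 = 3.9027.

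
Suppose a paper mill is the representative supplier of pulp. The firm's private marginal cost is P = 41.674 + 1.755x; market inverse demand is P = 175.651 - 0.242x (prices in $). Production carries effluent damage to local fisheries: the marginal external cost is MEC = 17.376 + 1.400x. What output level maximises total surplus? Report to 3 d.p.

Social marginal cost = private MC + MEC = 59.050 + 3.155x.
Set SMC = demand: 59.050 + 3.155x = 175.651 - 0.242x → x* = 34.3247.

x* = 34.325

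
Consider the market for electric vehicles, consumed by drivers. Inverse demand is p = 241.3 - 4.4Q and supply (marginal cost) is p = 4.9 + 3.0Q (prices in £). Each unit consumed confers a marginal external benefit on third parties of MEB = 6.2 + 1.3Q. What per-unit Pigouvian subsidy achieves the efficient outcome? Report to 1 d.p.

subsidy = £57.9 per unit

Social marginal benefit = demand + MEB = 247.5 - 3.1Q.
Set SMB = MC: 247.5 - 3.1Q = 4.9 + 3.0Q → Q* = 39.7705.
The Pigouvian subsidy equals MEB at Q*: 6.2 + 1.3×39.7705 = 57.9017.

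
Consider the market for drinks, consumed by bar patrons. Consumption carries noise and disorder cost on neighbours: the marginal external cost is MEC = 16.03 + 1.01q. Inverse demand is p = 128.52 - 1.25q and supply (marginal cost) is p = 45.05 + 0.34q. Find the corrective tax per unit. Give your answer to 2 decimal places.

tax = 42.23 per unit

Social marginal benefit = demand − MEC = 112.49 - 2.26q.
Set SMB = MC: 112.49 - 2.26q = 45.05 + 0.34q → q* = 25.9385.
The Pigouvian tax equals MEC at q*: 16.03 + 1.01×25.9385 = 42.2279.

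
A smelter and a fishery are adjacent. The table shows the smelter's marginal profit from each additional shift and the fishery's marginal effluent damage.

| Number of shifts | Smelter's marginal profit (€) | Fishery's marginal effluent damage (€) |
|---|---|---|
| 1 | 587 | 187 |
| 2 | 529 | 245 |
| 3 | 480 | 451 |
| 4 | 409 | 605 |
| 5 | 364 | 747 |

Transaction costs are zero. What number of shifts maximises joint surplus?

3

Bargaining reaches the level where marginal profit last exceeds marginal effluent damage.
That holds through level 3 (480 ≥ 451) but not at 4 (409 < 605).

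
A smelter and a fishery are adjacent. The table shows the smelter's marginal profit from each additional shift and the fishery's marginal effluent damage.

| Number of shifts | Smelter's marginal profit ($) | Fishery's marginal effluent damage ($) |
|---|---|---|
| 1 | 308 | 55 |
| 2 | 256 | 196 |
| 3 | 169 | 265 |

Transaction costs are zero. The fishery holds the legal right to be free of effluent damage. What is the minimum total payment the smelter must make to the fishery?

Efficient level: marginal profit ≥ marginal effluent damage through level 2, so k* = 2.
With the fishery holding the right, the smelter must at least compensate total damage at k*: 55 + 196 = 251.

$251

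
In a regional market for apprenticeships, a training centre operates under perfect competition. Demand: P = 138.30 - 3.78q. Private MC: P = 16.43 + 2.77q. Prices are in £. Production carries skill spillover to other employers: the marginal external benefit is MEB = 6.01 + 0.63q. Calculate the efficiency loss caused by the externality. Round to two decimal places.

DWL = £26.56

Market equilibrium (private): 16.43 + 2.77q = 138.30 - 3.78q → q_m = 18.6061.
Social marginal cost = private MC − MEB = 10.42 + 2.14q.
Set SMC = demand: 10.42 + 2.14q = 138.30 - 3.78q → q* = 21.6014.
Height of the DWL triangle at q_m is demand(q_m) − SMC(q_m) = MEB(q_m) = 17.7318.
DWL = ½ × 2.9953 × 17.7318 = 26.5560.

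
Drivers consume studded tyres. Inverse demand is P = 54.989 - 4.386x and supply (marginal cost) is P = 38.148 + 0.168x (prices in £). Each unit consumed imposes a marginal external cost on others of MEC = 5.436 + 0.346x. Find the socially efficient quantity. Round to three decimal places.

Social marginal benefit = demand − MEC = 49.553 - 4.732x.
Set SMB = MC: 49.553 - 4.732x = 38.148 + 0.168x → x* = 2.3276.

x* = 2.328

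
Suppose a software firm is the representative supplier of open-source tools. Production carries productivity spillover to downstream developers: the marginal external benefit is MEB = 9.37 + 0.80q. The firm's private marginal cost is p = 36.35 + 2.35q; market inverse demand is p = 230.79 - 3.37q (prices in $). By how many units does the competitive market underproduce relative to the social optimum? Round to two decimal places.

7.43 units

Market equilibrium (private): 36.35 + 2.35q = 230.79 - 3.37q → q_m = 33.9930.
Social marginal cost = private MC − MEB = 26.98 + 1.55q.
Set SMC = demand: 26.98 + 1.55q = 230.79 - 3.37q → q* = 41.4248.
Gap = |33.9930 − 41.4248| = 7.4318.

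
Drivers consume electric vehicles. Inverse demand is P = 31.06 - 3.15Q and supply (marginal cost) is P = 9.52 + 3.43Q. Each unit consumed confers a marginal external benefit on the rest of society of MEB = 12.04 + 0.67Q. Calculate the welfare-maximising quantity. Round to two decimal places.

Social marginal benefit = demand + MEB = 43.10 - 2.48Q.
Set SMB = MC: 43.10 - 2.48Q = 9.52 + 3.43Q → Q* = 5.6819.

Q* = 5.68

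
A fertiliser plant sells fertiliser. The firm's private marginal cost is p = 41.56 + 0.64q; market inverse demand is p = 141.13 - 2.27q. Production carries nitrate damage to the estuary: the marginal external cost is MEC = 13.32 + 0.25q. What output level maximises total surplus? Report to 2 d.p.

Social marginal cost = private MC + MEC = 54.88 + 0.89q.
Set SMC = demand: 54.88 + 0.89q = 141.13 - 2.27q → q* = 27.2943.

q* = 27.29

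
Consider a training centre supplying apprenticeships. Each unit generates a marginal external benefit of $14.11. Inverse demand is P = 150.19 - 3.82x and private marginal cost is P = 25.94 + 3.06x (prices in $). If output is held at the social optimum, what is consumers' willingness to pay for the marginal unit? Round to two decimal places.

Social marginal cost = private MC − MEB = 11.83 + 3.06x.
Set SMC = demand: 11.83 + 3.06x = 150.19 - 3.82x → x* = 20.1105.
Consumer price on the demand curve at x*: 150.19 − 3.82×20.1105 = 73.3679.

P = $73.37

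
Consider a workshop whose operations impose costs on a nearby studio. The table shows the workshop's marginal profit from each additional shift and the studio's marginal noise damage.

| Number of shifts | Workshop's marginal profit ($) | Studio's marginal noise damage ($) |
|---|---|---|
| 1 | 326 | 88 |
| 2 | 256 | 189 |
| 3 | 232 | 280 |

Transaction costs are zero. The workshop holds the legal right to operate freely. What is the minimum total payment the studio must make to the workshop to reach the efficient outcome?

Left alone the workshop would choose level 3 (marginal profit stays positive).
Efficient level: k* = 2 (marginal profit ≥ marginal noise damage through 2).
The studio must at least cover the workshop's forgone profit from cutting 3→2: 232 = 232.

$232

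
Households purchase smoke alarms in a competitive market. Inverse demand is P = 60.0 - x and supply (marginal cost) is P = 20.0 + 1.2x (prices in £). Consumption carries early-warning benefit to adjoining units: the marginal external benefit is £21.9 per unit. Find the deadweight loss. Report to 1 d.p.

Market equilibrium (private): 20.0 + 1.2x = 60.0 - x → x_m = 18.1818.
Social marginal benefit = demand + MEB = 81.9 - x.
Set SMB = MC: 81.9 - x = 20.0 + 1.2x → x* = 28.1364.
The loss is the area between SMB and MC from x* to x_m; with linear curves that's a triangle of height MEB(x_m).
DWL = ½ × 9.9546 × 21.9000 = 109.0029.

DWL = £109.0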